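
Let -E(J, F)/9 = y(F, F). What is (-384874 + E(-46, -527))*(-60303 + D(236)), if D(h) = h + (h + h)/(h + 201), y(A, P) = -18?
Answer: 531485844136/23 ≈ 2.3108e+10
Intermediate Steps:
E(J, F) = 162 (E(J, F) = -9*(-18) = 162)
D(h) = h + 2*h/(201 + h) (D(h) = h + (2*h)/(201 + h) = h + 2*h/(201 + h))
(-384874 + E(-46, -527))*(-60303 + D(236)) = (-384874 + 162)*(-60303 + 236*(203 + 236)/(201 + 236)) = -384712*(-60303 + 236*439/437) = -384712*(-60303 + 236*(1/437)*439) = -384712*(-60303 + 103604/437) = -384712*(-26248807/437) = 531485844136/23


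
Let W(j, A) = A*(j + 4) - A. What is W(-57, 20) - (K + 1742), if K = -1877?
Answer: -945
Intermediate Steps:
W(j, A) = -A + A*(4 + j) (W(j, A) = A*(4 + j) - A = -A + A*(4 + j))
W(-57, 20) - (K + 1742) = 20*(3 - 57) - (-1877 + 1742) = 20*(-54) - 1*(-135) = -1080 + 135 = -945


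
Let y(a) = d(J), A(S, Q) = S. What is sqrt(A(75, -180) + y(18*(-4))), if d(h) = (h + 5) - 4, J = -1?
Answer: 5*sqrt(3) ≈ 8.6602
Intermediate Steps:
d(h) = 1 + h (d(h) = (5 + h) - 4 = 1 + h)
y(a) = 0 (y(a) = 1 - 1 = 0)
sqrt(A(75, -180) + y(18*(-4))) = sqrt(75 + 0) = sqrt(75) = 5*sqrt(3)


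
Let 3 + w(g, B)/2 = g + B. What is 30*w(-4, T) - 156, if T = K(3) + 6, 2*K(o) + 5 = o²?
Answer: -96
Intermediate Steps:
K(o) = -5/2 + o²/2
T = 8 (T = (-5/2 + (½)*3²) + 6 = (-5/2 + (½)*9) + 6 = (-5/2 + 9/2) + 6 = 2 + 6 = 8)
w(g, B) = -6 + 2*B + 2*g (w(g, B) = -6 + 2*(g + B) = -6 + 2*(B + g) = -6 + (2*B + 2*g) = -6 + 2*B + 2*g)
30*w(-4, T) - 156 = 30*(-6 + 2*8 + 2*(-4)) - 156 = 30*(-6 + 16 - 8) - 156 = 30*2 - 156 = 60 - 156 = -96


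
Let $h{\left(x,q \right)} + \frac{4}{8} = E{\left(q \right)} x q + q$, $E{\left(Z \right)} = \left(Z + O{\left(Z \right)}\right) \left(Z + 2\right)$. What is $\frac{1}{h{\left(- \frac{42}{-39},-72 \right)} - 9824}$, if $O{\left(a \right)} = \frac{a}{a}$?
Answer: $- \frac{26}{10276829} \approx -2.53 \cdot 10^{-6}$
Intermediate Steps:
$O{\left(a \right)} = 1$
$E{\left(Z \right)} = \left(1 + Z\right) \left(2 + Z\right)$ ($E{\left(Z \right)} = \left(Z + 1\right) \left(Z + 2\right) = \left(1 + Z\right) \left(2 + Z\right)$)
$h{\left(x,q \right)} = - \frac{1}{2} + q + q x \left(2 + q^{2} + 3 q\right)$ ($h{\left(x,q \right)} = - \frac{1}{2} + \left(\left(2 + q^{2} + 3 q\right) x q + q\right) = - \frac{1}{2} + \left(x \left(2 + q^{2} + 3 q\right) q + q\right) = - \frac{1}{2} + \left(q x \left(2 + q^{2} + 3 q\right) + q\right) = - \frac{1}{2} + \left(q + q x \left(2 + q^{2} + 3 q\right)\right) = - \frac{1}{2} + q + q x \left(2 + q^{2} + 3 q\right)$)
$\frac{1}{h{\left(- \frac{42}{-39},-72 \right)} - 9824} = \frac{1}{\left(- \frac{1}{2} - 72 - 72 \left(- \frac{42}{-39}\right) \left(2 + \left(-72\right)^{2} + 3 \left(-72\right)\right)\right) - 9824} = \frac{1}{\left(- \frac{1}{2} - 72 - 72 \left(\left(-42\right) \left(- \frac{1}{39}\right)\right) \left(2 + 5184 - 216\right)\right) - 9824} = \frac{1}{\left(- \frac{1}{2} - 72 - \frac{1008}{13} \cdot 4970\right) - 9824} = \frac{1}{\left(- \frac{1}{2} - 72 - \frac{5009760}{13}\right) - 9824} = \frac{1}{- \frac{10021405}{26} - 9824} = \frac{1}{- \frac{10276829}{26}} = - \frac{26}{10276829}$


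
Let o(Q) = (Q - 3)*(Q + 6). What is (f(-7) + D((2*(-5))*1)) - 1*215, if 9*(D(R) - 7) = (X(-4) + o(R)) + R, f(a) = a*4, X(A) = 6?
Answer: -692/3 ≈ -230.67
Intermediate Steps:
o(Q) = (-3 + Q)*(6 + Q)
f(a) = 4*a
D(R) = 17/3 + R²/9 + 4*R/9 (D(R) = 7 + ((6 + (-18 + R² + 3*R)) + R)/9 = 7 + ((-12 + R² + 3*R) + R)/9 = 7 + (-12 + R² + 4*R)/9 = 7 + (-4/3 + R²/9 + 4*R/9) = 17/3 + R²/9 + 4*R/9)
(f(-7) + D((2*(-5))*1)) - 1*215 = (4*(-7) + (17/3 + ((2*(-5))*1)²/9 + 4*((2*(-5))*1)/9)) - 1*215 = (-28 + (17/3 + (-10*1)²/9 + 4*(-10*1)/9)) - 215 = (-28 + (17/3 + (⅑)*(-10)² + (4/9)*(-10))) - 215 = (-28 + (17/3 + (⅑)*100 - 40/9)) - 215 = (-28 + (17/3 + 100/9 - 40/9)) - 215 = (-28 + 37/3) - 215 = -47/3 - 215 = -692/3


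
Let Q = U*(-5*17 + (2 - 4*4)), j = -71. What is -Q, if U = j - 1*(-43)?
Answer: -2772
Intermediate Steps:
U = -28 (U = -71 - 1*(-43) = -71 + 43 = -28)
Q = 2772 (Q = -28*(-5*17 + (2 - 4*4)) = -28*(-85 + (2 - 16)) = -28*(-85 - 14) = -28*(-99) = 2772)
-Q = -1*2772 = -2772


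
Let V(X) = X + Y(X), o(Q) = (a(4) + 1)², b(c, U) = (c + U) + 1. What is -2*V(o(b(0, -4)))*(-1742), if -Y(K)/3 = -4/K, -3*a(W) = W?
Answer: 3389932/9 ≈ 3.7666e+5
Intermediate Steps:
a(W) = -W/3
b(c, U) = 1 + U + c (b(c, U) = (U + c) + 1 = 1 + U + c)
Y(K) = 12/K (Y(K) = -(-12)/K = 12/K)
o(Q) = ⅑ (o(Q) = (-⅓*4 + 1)² = (-4/3 + 1)² = (-⅓)² = ⅑)
V(X) = X + 12/X
-2*V(o(b(0, -4)))*(-1742) = -2*(⅑ + 12/(⅑))*(-1742) = -2*(⅑ + 12*9)*(-1742) = -2*(⅑ + 108)*(-1742) = -2*973/9*(-1742) = -1946/9*(-1742) = 3389932/9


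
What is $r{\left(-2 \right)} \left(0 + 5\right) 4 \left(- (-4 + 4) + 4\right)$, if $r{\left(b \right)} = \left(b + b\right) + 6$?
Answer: $160$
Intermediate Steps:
$r{\left(b \right)} = 6 + 2 b$ ($r{\left(b \right)} = 2 b + 6 = 6 + 2 b$)
$r{\left(-2 \right)} \left(0 + 5\right) 4 \left(- (-4 + 4) + 4\right) = \left(6 + 2 \left(-2\right)\right) \left(0 + 5\right) 4 \left(- (-4 + 4) + 4\right) = \left(6 - 4\right) 5 \cdot 4 \left(\left(-1\right) 0 + 4\right) = 2 \cdot 5 \cdot 4 \left(0 + 4\right) = 2 \cdot 5 \cdot 4 \cdot 4 = 2 \cdot 5 \cdot 16 = 2 \cdot 80 = 160$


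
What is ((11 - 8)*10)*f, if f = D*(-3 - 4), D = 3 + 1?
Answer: -840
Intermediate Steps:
D = 4
f = -28 (f = 4*(-3 - 4) = 4*(-7) = -28)
((11 - 8)*10)*f = ((11 - 8)*10)*(-28) = (3*10)*(-28) = 30*(-28) = -840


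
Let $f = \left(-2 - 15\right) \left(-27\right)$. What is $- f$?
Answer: $-459$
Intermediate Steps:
$f = 459$ ($f = \left(-17\right) \left(-27\right) = 459$)
$- f = \left(-1\right) 459 = -459$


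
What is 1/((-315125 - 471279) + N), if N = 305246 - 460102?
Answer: -1/941260 ≈ -1.0624e-6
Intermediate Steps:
N = -154856
1/((-315125 - 471279) + N) = 1/((-315125 - 471279) - 154856) = 1/(-786404 - 154856) = 1/(-941260) = -1/941260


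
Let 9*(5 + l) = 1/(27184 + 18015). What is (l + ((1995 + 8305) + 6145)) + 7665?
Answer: 9805697056/406791 ≈ 24105.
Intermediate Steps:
l = -2033954/406791 (l = -5 + 1/(9*(27184 + 18015)) = -5 + (⅑)/45199 = -5 + (⅑)*(1/45199) = -5 + 1/406791 = -2033954/406791 ≈ -5.0000)
(l + ((1995 + 8305) + 6145)) + 7665 = (-2033954/406791 + ((1995 + 8305) + 6145)) + 7665 = (-2033954/406791 + (10300 + 6145)) + 7665 = (-2033954/406791 + 16445) + 7665 = 6687644041/406791 + 7665 = 9805697056/406791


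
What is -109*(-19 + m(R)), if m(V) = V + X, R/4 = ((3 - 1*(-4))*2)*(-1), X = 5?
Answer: 7630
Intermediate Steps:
R = -56 (R = 4*(((3 - 1*(-4))*2)*(-1)) = 4*(((3 + 4)*2)*(-1)) = 4*((7*2)*(-1)) = 4*(14*(-1)) = 4*(-14) = -56)
m(V) = 5 + V (m(V) = V + 5 = 5 + V)
-109*(-19 + m(R)) = -109*(-19 + (5 - 56)) = -109*(-19 - 51) = -109*(-70) = 7630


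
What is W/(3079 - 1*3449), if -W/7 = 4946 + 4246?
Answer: 32172/185 ≈ 173.90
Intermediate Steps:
W = -64344 (W = -7*(4946 + 4246) = -7*9192 = -64344)
W/(3079 - 1*3449) = -64344/(3079 - 1*3449) = -64344/(3079 - 3449) = -64344/(-370) = -64344*(-1/370) = 32172/185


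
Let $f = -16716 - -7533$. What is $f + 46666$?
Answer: $37483$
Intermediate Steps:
$f = -9183$ ($f = -16716 + 7533 = -9183$)
$f + 46666 = -9183 + 46666 = 37483$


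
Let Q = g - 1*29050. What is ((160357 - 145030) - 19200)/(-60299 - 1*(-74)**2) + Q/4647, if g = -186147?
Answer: -4712194948/101885475 ≈ -46.250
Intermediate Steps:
Q = -215197 (Q = -186147 - 1*29050 = -186147 - 29050 = -215197)
((160357 - 145030) - 19200)/(-60299 - 1*(-74)**2) + Q/4647 = ((160357 - 145030) - 19200)/(-60299 - 1*(-74)**2) - 215197/4647 = (15327 - 19200)/(-60299 - 1*5476) - 215197*1/4647 = -3873/(-60299 - 5476) - 215197/4647 = -3873/(-65775) - 215197/4647 = -3873*(-1/65775) - 215197/4647 = 1291/21925 - 215197/4647 = -4712194948/101885475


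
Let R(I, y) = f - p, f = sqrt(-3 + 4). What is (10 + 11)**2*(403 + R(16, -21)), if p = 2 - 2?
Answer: 178164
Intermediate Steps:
f = 1 (f = sqrt(1) = 1)
p = 0
R(I, y) = 1 (R(I, y) = 1 - 1*0 = 1 + 0 = 1)
(10 + 11)**2*(403 + R(16, -21)) = (10 + 11)**2*(403 + 1) = 21**2*404 = 441*404 = 178164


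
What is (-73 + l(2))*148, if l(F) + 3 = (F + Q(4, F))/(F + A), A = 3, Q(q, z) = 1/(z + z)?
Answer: -55907/5 ≈ -11181.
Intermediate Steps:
Q(q, z) = 1/(2*z)
l(F) = -3 + (F + 1/(2*F))/(3 + F) (l(F) = -3 + (F + 1/(2*F))/(F + 3) = -3 + (F + 1/(2*F))/(3 + F))
(-73 + l(2))*148 = (-73 + (½ - 1*2*(9 + 2*2))/(2*(3 + 2)))*148 = (-73 + (½)*(½ - 1*2*(9 + 4))/5)*148 = (-73 + (½)*(⅕)*(½ - 1*2*13))*148 = (-73 + (½)*(⅕)*(½ - 26))*148 = (-73 + (½)*(⅕)*(-51/2))*148 = (-73 - 51/20)*148 = -1511/20*148 = -55907/5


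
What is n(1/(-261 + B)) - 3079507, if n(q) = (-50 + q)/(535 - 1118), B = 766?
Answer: -906653028156/294415 ≈ -3.0795e+6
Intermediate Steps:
n(q) = 50/583 - q/583 (n(q) = (-50 + q)/(-583) = (-50 + q)*(-1/583) = 50/583 - q/583)
n(1/(-261 + B)) - 3079507 = (50/583 - 1/(583*(-261 + 766))) - 3079507 = (50/583 - 1/583/505) - 3079507 = (50/583 - 1/583*1/505) - 3079507 = (50/583 - 1/294415) - 3079507 = 25249/294415 - 3079507 = -906653028156/294415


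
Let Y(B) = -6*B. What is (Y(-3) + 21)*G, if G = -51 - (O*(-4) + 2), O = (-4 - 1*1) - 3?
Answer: -3315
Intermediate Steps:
O = -8 (O = (-4 - 1) - 3 = -5 - 3 = -8)
G = -85 (G = -51 - (-8*(-4) + 2) = -51 - (32 + 2) = -51 - 1*34 = -51 - 34 = -85)
(Y(-3) + 21)*G = (-6*(-3) + 21)*(-85) = (18 + 21)*(-85) = 39*(-85) = -3315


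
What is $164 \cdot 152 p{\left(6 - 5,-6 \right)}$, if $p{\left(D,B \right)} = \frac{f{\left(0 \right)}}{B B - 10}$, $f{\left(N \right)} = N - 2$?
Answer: $- \frac{24928}{13} \approx -1917.5$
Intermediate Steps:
$f{\left(N \right)} = -2 + N$ ($f{\left(N \right)} = N - 2 = -2 + N$)
$p{\left(D,B \right)} = - \frac{2}{-10 + B^{2}}$ ($p{\left(D,B \right)} = \frac{-2 + 0}{B B - 10} = - \frac{2}{B^{2} - 10} = - \frac{2}{-10 + B^{2}}$)
$164 \cdot 152 p{\left(6 - 5,-6 \right)} = 164 \cdot 152 \left(- \frac{2}{-10 + \left(-6\right)^{2}}\right) = 24928 \left(- \frac{2}{-10 + 36}\right) = 24928 \left(- \frac{2}{26}\right) = 24928 \left(\left(-2\right) \frac{1}{26}\right) = 24928 \left(- \frac{1}{13}\right) = - \frac{24928}{13}$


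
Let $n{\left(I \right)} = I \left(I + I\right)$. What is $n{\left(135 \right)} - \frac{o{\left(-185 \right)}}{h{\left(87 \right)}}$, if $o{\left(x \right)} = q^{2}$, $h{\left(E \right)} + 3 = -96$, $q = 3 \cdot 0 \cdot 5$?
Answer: $36450$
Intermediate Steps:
$n{\left(I \right)} = 2 I^{2}$ ($n{\left(I \right)} = I 2 I = 2 I^{2}$)
$q = 0$ ($q = 0 \cdot 5 = 0$)
$h{\left(E \right)} = -99$ ($h{\left(E \right)} = -3 - 96 = -99$)
$o{\left(x \right)} = 0$ ($o{\left(x \right)} = 0^{2} = 0$)
$n{\left(135 \right)} - \frac{o{\left(-185 \right)}}{h{\left(87 \right)}} = 2 \cdot 135^{2} - \frac{0}{-99} = 2 \cdot 18225 - 0 \left(- \frac{1}{99}\right) = 36450 - 0 = 36450 + 0 = 36450$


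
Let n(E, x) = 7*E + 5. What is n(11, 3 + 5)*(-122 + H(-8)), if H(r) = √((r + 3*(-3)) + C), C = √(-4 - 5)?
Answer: -10004 + 82*√(-17 + 3*I) ≈ -9974.3 + 339.4*I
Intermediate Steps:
C = 3*I (C = √(-9) = 3*I ≈ 3.0*I)
n(E, x) = 5 + 7*E
H(r) = √(-9 + r + 3*I) (H(r) = √((r + 3*(-3)) + 3*I) = √((r - 9) + 3*I) = √((-9 + r) + 3*I) = √(-9 + r + 3*I))
n(11, 3 + 5)*(-122 + H(-8)) = (5 + 7*11)*(-122 + √(-9 - 8 + 3*I)) = (5 + 77)*(-122 + √(-17 + 3*I)) = 82*(-122 + √(-17 + 3*I)) = -10004 + 82*√(-17 + 3*I)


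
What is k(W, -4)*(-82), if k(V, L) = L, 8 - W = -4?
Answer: 328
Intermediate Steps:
W = 12 (W = 8 - 1*(-4) = 8 + 4 = 12)
k(W, -4)*(-82) = -4*(-82) = 328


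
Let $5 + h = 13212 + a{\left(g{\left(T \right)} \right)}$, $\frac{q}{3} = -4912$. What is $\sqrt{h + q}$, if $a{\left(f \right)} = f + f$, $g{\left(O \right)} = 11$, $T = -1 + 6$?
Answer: $i \sqrt{1507} \approx 38.82 i$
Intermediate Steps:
$T = 5$
$q = -14736$ ($q = 3 \left(-4912\right) = -14736$)
$a{\left(f \right)} = 2 f$
$h = 13229$ ($h = -5 + \left(13212 + 2 \cdot 11\right) = -5 + \left(13212 + 22\right) = -5 + 13234 = 13229$)
$\sqrt{h + q} = \sqrt{13229 - 14736} = \sqrt{-1507} = i \sqrt{1507}$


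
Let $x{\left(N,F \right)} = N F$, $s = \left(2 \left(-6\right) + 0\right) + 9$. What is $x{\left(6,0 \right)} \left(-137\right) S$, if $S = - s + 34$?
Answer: $0$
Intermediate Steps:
$s = -3$ ($s = \left(-12 + 0\right) + 9 = -12 + 9 = -3$)
$x{\left(N,F \right)} = F N$
$S = 37$ ($S = \left(-1\right) \left(-3\right) + 34 = 3 + 34 = 37$)
$x{\left(6,0 \right)} \left(-137\right) S = 0 \cdot 6 \left(-137\right) 37 = 0 \left(-137\right) 37 = 0 \cdot 37 = 0$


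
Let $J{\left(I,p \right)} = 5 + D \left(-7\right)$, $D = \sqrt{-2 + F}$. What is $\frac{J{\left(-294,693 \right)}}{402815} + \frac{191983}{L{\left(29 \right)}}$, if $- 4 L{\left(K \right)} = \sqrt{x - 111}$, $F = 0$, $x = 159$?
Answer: $\frac{1}{80563} - \frac{191983 \sqrt{3}}{3} - \frac{i \sqrt{2}}{57545} \approx -1.1084 \cdot 10^{5} - 2.4576 \cdot 10^{-5} i$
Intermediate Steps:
$L{\left(K \right)} = - \sqrt{3}$ ($L{\left(K \right)} = - \frac{\sqrt{159 - 111}}{4} = - \frac{\sqrt{48}}{4} = - \frac{4 \sqrt{3}}{4} = - \sqrt{3}$)
$D = i \sqrt{2}$ ($D = \sqrt{-2 + 0} = \sqrt{-2} = i \sqrt{2} \approx 1.4142 i$)
$J{\left(I,p \right)} = 5 - 7 i \sqrt{2}$ ($J{\left(I,p \right)} = 5 + i \sqrt{2} \left(-7\right) = 5 - 7 i \sqrt{2}$)
$\frac{J{\left(-294,693 \right)}}{402815} + \frac{191983}{L{\left(29 \right)}} = \frac{5 - 7 i \sqrt{2}}{402815} + \frac{191983}{\left(-1\right) \sqrt{3}} = \left(5 - 7 i \sqrt{2}\right) \frac{1}{402815} + 191983 \left(- \frac{\sqrt{3}}{3}\right) = \left(\frac{1}{80563} - \frac{i \sqrt{2}}{57545}\right) - \frac{191983 \sqrt{3}}{3} = \frac{1}{80563} - \frac{191983 \sqrt{3}}{3} - \frac{i \sqrt{2}}{57545}$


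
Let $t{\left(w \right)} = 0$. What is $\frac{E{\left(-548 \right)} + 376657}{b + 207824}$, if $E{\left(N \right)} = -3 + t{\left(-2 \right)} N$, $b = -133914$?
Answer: $\frac{188327}{36955} \approx 5.0961$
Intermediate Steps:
$E{\left(N \right)} = -3$ ($E{\left(N \right)} = -3 + 0 N = -3 + 0 = -3$)
$\frac{E{\left(-548 \right)} + 376657}{b + 207824} = \frac{-3 + 376657}{-133914 + 207824} = \frac{376654}{73910} = 376654 \cdot \frac{1}{73910} = \frac{188327}{36955}$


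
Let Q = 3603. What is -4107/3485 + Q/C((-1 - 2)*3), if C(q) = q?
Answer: -4197806/10455 ≈ -401.51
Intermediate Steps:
-4107/3485 + Q/C((-1 - 2)*3) = -4107/3485 + 3603/(((-1 - 2)*3)) = -4107*1/3485 + 3603/((-3*3)) = -4107/3485 + 3603/(-9) = -4107/3485 + 3603*(-⅑) = -4107/3485 - 1201/3 = -4197806/10455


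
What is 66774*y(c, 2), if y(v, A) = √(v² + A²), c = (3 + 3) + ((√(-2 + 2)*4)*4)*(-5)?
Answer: 133548*√10 ≈ 4.2232e+5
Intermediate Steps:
c = 6 (c = 6 + ((√0*4)*4)*(-5) = 6 + ((0*4)*4)*(-5) = 6 + (0*4)*(-5) = 6 + 0*(-5) = 6 + 0 = 6)
y(v, A) = √(A² + v²)
66774*y(c, 2) = 66774*√(2² + 6²) = 66774*√(4 + 36) = 66774*√40 = 66774*(2*√10) = 133548*√10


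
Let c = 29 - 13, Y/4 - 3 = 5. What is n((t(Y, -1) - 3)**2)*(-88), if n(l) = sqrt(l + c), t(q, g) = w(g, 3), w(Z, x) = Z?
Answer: -352*sqrt(2) ≈ -497.80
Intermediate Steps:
Y = 32 (Y = 12 + 4*5 = 12 + 20 = 32)
t(q, g) = g
c = 16
n(l) = sqrt(16 + l) (n(l) = sqrt(l + 16) = sqrt(16 + l))
n((t(Y, -1) - 3)**2)*(-88) = sqrt(16 + (-1 - 3)**2)*(-88) = sqrt(16 + (-4)**2)*(-88) = sqrt(16 + 16)*(-88) = sqrt(32)*(-88) = (4*sqrt(2))*(-88) = -352*sqrt(2)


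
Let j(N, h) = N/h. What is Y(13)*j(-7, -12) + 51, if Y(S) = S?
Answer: 703/12 ≈ 58.583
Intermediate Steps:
Y(13)*j(-7, -12) + 51 = 13*(-7/(-12)) + 51 = 13*(-7*(-1/12)) + 51 = 13*(7/12) + 51 = 91/12 + 51 = 703/12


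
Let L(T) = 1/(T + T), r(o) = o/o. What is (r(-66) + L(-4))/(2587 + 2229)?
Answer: 1/5504 ≈ 0.00018169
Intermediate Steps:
r(o) = 1
L(T) = 1/(2*T)
(r(-66) + L(-4))/(2587 + 2229) = (1 + (½)/(-4))/(2587 + 2229) = (1 + (½)*(-¼))/4816 = (1 - ⅛)*(1/4816) = (7/8)*(1/4816) = 1/5504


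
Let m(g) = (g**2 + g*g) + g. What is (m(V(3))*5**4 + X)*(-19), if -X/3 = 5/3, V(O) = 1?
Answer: -35530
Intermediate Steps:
X = -5 (X = -15/3 = -3*5/3 = -5)
m(g) = g + 2*g**2 (m(g) = (g**2 + g**2) + g = 2*g**2 + g = g + 2*g**2)
(m(V(3))*5**4 + X)*(-19) = ((1*(1 + 2*1))*5**4 - 5)*(-19) = ((1*(1 + 2))*625 - 5)*(-19) = ((1*3)*625 - 5)*(-19) = (3*625 - 5)*(-19) = (1875 - 5)*(-19) = 1870*(-19) = -35530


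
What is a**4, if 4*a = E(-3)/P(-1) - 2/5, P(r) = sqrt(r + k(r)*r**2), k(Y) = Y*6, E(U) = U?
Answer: 13609/7840000 + 591*I*sqrt(7)/196000 ≈ 0.0017358 + 0.0079778*I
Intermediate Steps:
k(Y) = 6*Y
P(r) = sqrt(r + 6*r**3) (P(r) = sqrt(r + (6*r)*r**2) = sqrt(r + 6*r**3))
a = -1/10 + 3*I*sqrt(7)/28 (a = (-3/sqrt(-1 + 6*(-1)**3) - 2/5)/4 = (-3/sqrt(-1 + 6*(-1)) - 2*1/5)/4 = (-3/sqrt(-1 - 6) - 2/5)/4 = (-3*(-I*sqrt(7)/7) - 2/5)/4 = (-(-3)*I*sqrt(7)/7 - 2/5)/4 = (3*I*sqrt(7)/7 - 2/5)/4 = (-2/5 + 3*I*sqrt(7)/7)/4 = -1/10 + 3*I*sqrt(7)/28 ≈ -0.1 + 0.28347*I)
a**4 = (-1/10 + 3*I*sqrt(7)/28)**4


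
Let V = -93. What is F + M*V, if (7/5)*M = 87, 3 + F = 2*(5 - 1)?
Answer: -40420/7 ≈ -5774.3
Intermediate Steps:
F = 5 (F = -3 + 2*(5 - 1) = -3 + 2*4 = -3 + 8 = 5)
M = 435/7 (M = (5/7)*87 = 435/7 ≈ 62.143)
F + M*V = 5 + (435/7)*(-93) = 5 - 40455/7 = -40420/7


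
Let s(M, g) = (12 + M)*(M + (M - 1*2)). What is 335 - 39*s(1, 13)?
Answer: 335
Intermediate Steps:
s(M, g) = (-2 + 2*M)*(12 + M) (s(M, g) = (12 + M)*(M + (M - 2)) = (12 + M)*(M + (-2 + M)) = (12 + M)*(-2 + 2*M) = (-2 + 2*M)*(12 + M))
335 - 39*s(1, 13) = 335 - 39*(-24 + 2*1² + 22*1) = 335 - 39*(-24 + 2*1 + 22) = 335 - 39*(-24 + 2 + 22) = 335 - 39*0 = 335 + 0 = 335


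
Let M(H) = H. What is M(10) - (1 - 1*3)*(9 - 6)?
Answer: 16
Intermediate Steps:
M(10) - (1 - 1*3)*(9 - 6) = 10 - (1 - 1*3)*(9 - 6) = 10 - (1 - 3)*3 = 10 - (-2)*3 = 10 - 1*(-6) = 10 + 6 = 16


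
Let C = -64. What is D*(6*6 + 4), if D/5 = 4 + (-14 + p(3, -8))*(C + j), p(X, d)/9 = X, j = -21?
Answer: -220200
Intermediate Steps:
p(X, d) = 9*X
D = -5505 (D = 5*(4 + (-14 + 9*3)*(-64 - 21)) = 5*(4 + (-14 + 27)*(-85)) = 5*(4 + 13*(-85)) = 5*(4 - 1105) = 5*(-1101) = -5505)
D*(6*6 + 4) = -5505*(6*6 + 4) = -5505*(36 + 4) = -5505*40 = -220200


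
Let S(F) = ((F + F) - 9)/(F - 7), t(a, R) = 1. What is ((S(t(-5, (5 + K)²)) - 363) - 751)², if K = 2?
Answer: 44582329/36 ≈ 1.2384e+6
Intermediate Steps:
S(F) = (-9 + 2*F)/(-7 + F) (S(F) = (2*F - 9)/(-7 + F) = (-9 + 2*F)/(-7 + F))
((S(t(-5, (5 + K)²)) - 363) - 751)² = (((-9 + 2*1)/(-7 + 1) - 363) - 751)² = (((-9 + 2)/(-6) - 363) - 751)² = ((-⅙*(-7) - 363) - 751)² = ((7/6 - 363) - 751)² = (-2171/6 - 751)² = (-6677/6)² = 44582329/36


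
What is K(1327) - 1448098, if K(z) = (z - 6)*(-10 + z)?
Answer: 291659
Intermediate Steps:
K(z) = (-10 + z)*(-6 + z) (K(z) = (-6 + z)*(-10 + z) = (-10 + z)*(-6 + z))
K(1327) - 1448098 = (60 + 1327² - 16*1327) - 1448098 = (60 + 1760929 - 21232) - 1448098 = 1739757 - 1448098 = 291659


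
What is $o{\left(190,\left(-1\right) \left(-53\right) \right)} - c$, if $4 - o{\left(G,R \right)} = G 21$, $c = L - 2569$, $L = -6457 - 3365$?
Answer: $8405$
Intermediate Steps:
$L = -9822$
$c = -12391$ ($c = -9822 - 2569 = -12391$)
$o{\left(G,R \right)} = 4 - 21 G$ ($o{\left(G,R \right)} = 4 - G 21 = 4 - 21 G$)
$o{\left(190,\left(-1\right) \left(-53\right) \right)} - c = \left(4 - 3990\right) - -12391 = \left(4 - 3990\right) + 12391 = -3986 + 12391 = 8405$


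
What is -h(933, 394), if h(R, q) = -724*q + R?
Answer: 284323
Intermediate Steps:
h(R, q) = R - 724*q
-h(933, 394) = -(933 - 724*394) = -(933 - 285256) = -1*(-284323) = 284323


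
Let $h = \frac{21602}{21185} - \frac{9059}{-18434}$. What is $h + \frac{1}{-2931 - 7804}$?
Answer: $\frac{66680147897}{44129244770} \approx 1.511$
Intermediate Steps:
$h = \frac{590126183}{390524290}$ ($h = 21602 \cdot \frac{1}{21185} - - \frac{9059}{18434} = \frac{21602}{21185} + \frac{9059}{18434} = \frac{590126183}{390524290} \approx 1.5111$)
$h + \frac{1}{-2931 - 7804} = \frac{590126183}{390524290} + \frac{1}{-2931 - 7804} = \frac{590126183}{390524290} + \frac{1}{-10735} = \frac{590126183}{390524290} - \frac{1}{10735} = \frac{66680147897}{44129244770}$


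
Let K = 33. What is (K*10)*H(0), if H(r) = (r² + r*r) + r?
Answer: 0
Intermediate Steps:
H(r) = r + 2*r² (H(r) = (r² + r²) + r = 2*r² + r = r + 2*r²)
(K*10)*H(0) = (33*10)*(0*(1 + 2*0)) = 330*(0*(1 + 0)) = 330*(0*1) = 330*0 = 0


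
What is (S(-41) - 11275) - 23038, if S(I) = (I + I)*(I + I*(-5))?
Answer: -47761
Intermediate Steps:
S(I) = -8*I**2 (S(I) = (2*I)*(I - 5*I) = (2*I)*(-4*I) = -8*I**2)
(S(-41) - 11275) - 23038 = (-8*(-41)**2 - 11275) - 23038 = (-8*1681 - 11275) - 23038 = (-13448 - 11275) - 23038 = -24723 - 23038 = -47761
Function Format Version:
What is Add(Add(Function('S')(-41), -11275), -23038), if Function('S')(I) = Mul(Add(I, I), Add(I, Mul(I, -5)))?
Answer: -47761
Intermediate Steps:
Function('S')(I) = Mul(-8, Pow(I, 2)) (Function('S')(I) = Mul(Mul(2, I), Add(I, Mul(-5, I))) = Mul(Mul(2, I), Mul(-4, I)) = Mul(-8, Pow(I, 2)))
Add(Add(Function('S')(-41), -11275), -23038) = Add(Add(Mul(-8, Pow(-41, 2)), -11275), -23038) = Add(Add(Mul(-8, 1681), -11275), -23038) = Add(Add(-13448, -11275), -23038) = Add(-24723, -23038) = -47761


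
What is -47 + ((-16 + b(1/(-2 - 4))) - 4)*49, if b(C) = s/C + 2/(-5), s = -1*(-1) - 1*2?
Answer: -3763/5 ≈ -752.60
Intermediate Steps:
s = -1 (s = 1 - 2 = -1)
b(C) = -⅖ - 1/C (b(C) = -1/C + 2/(-5) = -1/C + 2*(-⅕) = -1/C - ⅖ = -⅖ - 1/C)
-47 + ((-16 + b(1/(-2 - 4))) - 4)*49 = -47 + ((-16 + (-⅖ - 1/(1/(-2 - 4)))) - 4)*49 = -47 + ((-16 + (-⅖ - 1/(1/(-6)))) - 4)*49 = -47 + ((-16 + (-⅖ - 1/(-⅙))) - 4)*49 = -47 + ((-16 + (-⅖ - 1*(-6))) - 4)*49 = -47 + ((-16 + (-⅖ + 6)) - 4)*49 = -47 + ((-16 + 28/5) - 4)*49 = -47 + (-52/5 - 4)*49 = -47 - 72/5*49 = -47 - 3528/5 = -3763/5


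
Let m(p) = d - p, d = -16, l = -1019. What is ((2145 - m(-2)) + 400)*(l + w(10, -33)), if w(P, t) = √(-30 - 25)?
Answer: -2607621 + 2559*I*√55 ≈ -2.6076e+6 + 18978.0*I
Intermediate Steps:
w(P, t) = I*√55 (w(P, t) = √(-55) = I*√55)
m(p) = -16 - p
((2145 - m(-2)) + 400)*(l + w(10, -33)) = ((2145 - (-16 - 1*(-2))) + 400)*(-1019 + I*√55) = ((2145 - (-16 + 2)) + 400)*(-1019 + I*√55) = ((2145 - 1*(-14)) + 400)*(-1019 + I*√55) = ((2145 + 14) + 400)*(-1019 + I*√55) = (2159 + 400)*(-1019 + I*√55) = 2559*(-1019 + I*√55) = -2607621 + 2559*I*√55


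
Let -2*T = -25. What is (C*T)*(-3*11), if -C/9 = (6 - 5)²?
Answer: 7425/2 ≈ 3712.5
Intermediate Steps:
T = 25/2 (T = -½*(-25) = 25/2 ≈ 12.500)
C = -9 (C = -9*(6 - 5)² = -9*1² = -9*1 = -9)
(C*T)*(-3*11) = (-9*25/2)*(-3*11) = -225/2*(-33) = 7425/2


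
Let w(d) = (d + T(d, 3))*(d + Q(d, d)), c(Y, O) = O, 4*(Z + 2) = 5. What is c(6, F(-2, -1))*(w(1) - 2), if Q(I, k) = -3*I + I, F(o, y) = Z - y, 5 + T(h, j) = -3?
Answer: 5/4 ≈ 1.2500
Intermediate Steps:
Z = -¾ (Z = -2 + (¼)*5 = -2 + 5/4 = -¾ ≈ -0.75000)
T(h, j) = -8 (T(h, j) = -5 - 3 = -8)
F(o, y) = -¾ - y
Q(I, k) = -2*I
w(d) = -d*(-8 + d) (w(d) = (d - 8)*(d - 2*d) = (-8 + d)*(-d) = -d*(-8 + d))
c(6, F(-2, -1))*(w(1) - 2) = (-¾ - 1*(-1))*(1*(8 - 1*1) - 2) = (-¾ + 1)*(1*(8 - 1) - 2) = (1*7 - 2)/4 = (7 - 2)/4 = (¼)*5 = 5/4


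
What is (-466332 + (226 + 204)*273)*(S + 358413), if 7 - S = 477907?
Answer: 41694032754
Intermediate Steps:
S = -477900 (S = 7 - 1*477907 = 7 - 477907 = -477900)
(-466332 + (226 + 204)*273)*(S + 358413) = (-466332 + (226 + 204)*273)*(-477900 + 358413) = (-466332 + 430*273)*(-119487) = (-466332 + 117390)*(-119487) = -348942*(-119487) = 41694032754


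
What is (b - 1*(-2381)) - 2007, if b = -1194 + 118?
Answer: -702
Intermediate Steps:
b = -1076
(b - 1*(-2381)) - 2007 = (-1076 - 1*(-2381)) - 2007 = (-1076 + 2381) - 2007 = 1305 - 2007 = -702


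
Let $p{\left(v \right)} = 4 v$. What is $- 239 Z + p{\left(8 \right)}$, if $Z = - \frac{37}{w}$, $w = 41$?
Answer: $\frac{10155}{41} \approx 247.68$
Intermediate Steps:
$Z = - \frac{37}{41} \approx -0.90244$
$- 239 Z + p{\left(8 \right)} = \left(-239\right) \left(- \frac{37}{41}\right) + 4 \cdot 8 = \frac{8843}{41} + 32 = \frac{10155}{41}$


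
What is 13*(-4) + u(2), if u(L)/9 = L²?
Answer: -16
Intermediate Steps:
u(L) = 9*L²
13*(-4) + u(2) = 13*(-4) + 9*2² = -52 + 9*4 = -52 + 36 = -16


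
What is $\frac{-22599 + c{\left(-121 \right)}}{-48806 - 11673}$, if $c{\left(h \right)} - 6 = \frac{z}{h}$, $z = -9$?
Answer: $\frac{2733744}{7317959} \approx 0.37357$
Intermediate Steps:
$c{\left(h \right)} = 6 - \frac{9}{h}$
$\frac{-22599 + c{\left(-121 \right)}}{-48806 - 11673} = \frac{-22599 + \left(6 - \frac{9}{-121}\right)}{-48806 - 11673} = \frac{-22599 + \left(6 - - \frac{9}{121}\right)}{-60479} = \left(-22599 + \left(6 + \frac{9}{121}\right)\right) \left(- \frac{1}{60479}\right) = \left(-22599 + \frac{735}{121}\right) \left(- \frac{1}{60479}\right) = \left(- \frac{2733744}{121}\right) \left(- \frac{1}{60479}\right) = \frac{2733744}{7317959}$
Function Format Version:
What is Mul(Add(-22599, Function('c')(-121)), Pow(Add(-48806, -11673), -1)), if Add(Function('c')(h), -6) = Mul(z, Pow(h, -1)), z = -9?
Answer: Rational(2733744, 7317959) ≈ 0.37357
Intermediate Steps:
Function('c')(h) = Add(6, Mul(-9, Pow(h, -1)))
Mul(Add(-22599, Function('c')(-121)), Pow(Add(-48806, -11673), -1)) = Mul(Add(-22599, Add(6, Mul(-9, Pow(-121, -1)))), Pow(Add(-48806, -11673), -1)) = Mul(Add(-22599, Add(6, Mul(-9, Rational(-1, 121)))), Pow(-60479, -1)) = Mul(Add(-22599, Add(6, Rational(9, 121))), Rational(-1, 60479)) = Mul(Add(-22599, Rational(735, 121)), Rational(-1, 60479)) = Mul(Rational(-2733744, 121), Rational(-1, 60479)) = Rational(2733744, 7317959)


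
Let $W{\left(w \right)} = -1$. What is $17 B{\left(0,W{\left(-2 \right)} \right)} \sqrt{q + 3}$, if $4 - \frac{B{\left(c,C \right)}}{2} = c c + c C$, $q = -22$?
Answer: $136 i \sqrt{19} \approx 592.81 i$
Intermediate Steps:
$B{\left(c,C \right)} = 8 - 2 c^{2} - 2 C c$ ($B{\left(c,C \right)} = 8 - 2 \left(c c + c C\right) = 8 - 2 \left(c^{2} + C c\right) = 8 - \left(2 c^{2} + 2 C c\right) = 8 - 2 c^{2} - 2 C c$)
$17 B{\left(0,W{\left(-2 \right)} \right)} \sqrt{q + 3} = 17 \left(8 - 2 \cdot 0^{2} - \left(-2\right) 0\right) \sqrt{-22 + 3} = 17 \left(8 - 0 + 0\right) \sqrt{-19} = 17 \left(8 + 0 + 0\right) i \sqrt{19} = 17 \cdot 8 i \sqrt{19} = 136 i \sqrt{19}$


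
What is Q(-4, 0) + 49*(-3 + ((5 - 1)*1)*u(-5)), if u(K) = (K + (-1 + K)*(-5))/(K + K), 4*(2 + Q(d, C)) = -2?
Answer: -1279/2 ≈ -639.50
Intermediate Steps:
Q(d, C) = -5/2 (Q(d, C) = -2 + (¼)*(-2) = -2 - ½ = -5/2)
u(K) = (5 - 4*K)/(2*K) (u(K) = (K + (5 - 5*K))/((2*K)) = (5 - 4*K)*(1/(2*K)) = (5 - 4*K)/(2*K))
Q(-4, 0) + 49*(-3 + ((5 - 1)*1)*u(-5)) = -5/2 + 49*(-3 + ((5 - 1)*1)*(-2 + (5/2)/(-5))) = -5/2 + 49*(-3 + (4*1)*(-2 + (5/2)*(-⅕))) = -5/2 + 49*(-3 + 4*(-2 - ½)) = -5/2 + 49*(-3 + 4*(-5/2)) = -5/2 + 49*(-3 - 10) = -5/2 + 49*(-13) = -5/2 - 637 = -1279/2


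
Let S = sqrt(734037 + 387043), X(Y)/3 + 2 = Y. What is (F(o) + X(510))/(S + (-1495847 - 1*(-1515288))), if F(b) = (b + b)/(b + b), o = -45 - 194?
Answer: 29647525/376831401 - 3050*sqrt(280270)/376831401 ≈ 0.074391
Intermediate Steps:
X(Y) = -6 + 3*Y
o = -239
F(b) = 1 (F(b) = (2*b)/((2*b)) = (2*b)*(1/(2*b)) = 1)
S = 2*sqrt(280270) (S = sqrt(1121080) = 2*sqrt(280270) ≈ 1058.8)
(F(o) + X(510))/(S + (-1495847 - 1*(-1515288))) = (1 + (-6 + 3*510))/(2*sqrt(280270) + (-1495847 - 1*(-1515288))) = (1 + (-6 + 1530))/(2*sqrt(280270) + (-1495847 + 1515288)) = (1 + 1524)/(2*sqrt(280270) + 19441) = 1525/(19441 + 2*sqrt(280270))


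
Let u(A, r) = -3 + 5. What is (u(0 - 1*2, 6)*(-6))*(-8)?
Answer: 96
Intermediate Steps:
u(A, r) = 2
(u(0 - 1*2, 6)*(-6))*(-8) = (2*(-6))*(-8) = -12*(-8) = 96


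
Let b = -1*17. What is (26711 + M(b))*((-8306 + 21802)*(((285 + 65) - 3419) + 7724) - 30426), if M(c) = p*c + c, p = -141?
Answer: 1826724370314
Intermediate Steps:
b = -17
M(c) = -140*c (M(c) = -141*c + c = -140*c)
(26711 + M(b))*((-8306 + 21802)*(((285 + 65) - 3419) + 7724) - 30426) = (26711 - 140*(-17))*((-8306 + 21802)*(((285 + 65) - 3419) + 7724) - 30426) = (26711 + 2380)*(13496*((350 - 3419) + 7724) - 30426) = 29091*(13496*(-3069 + 7724) - 30426) = 29091*(13496*4655 - 30426) = 29091*(62823880 - 30426) = 29091*62793454 = 1826724370314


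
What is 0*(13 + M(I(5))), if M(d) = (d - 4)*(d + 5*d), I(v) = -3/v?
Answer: 0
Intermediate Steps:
M(d) = 6*d*(-4 + d) (M(d) = (-4 + d)*(6*d) = 6*d*(-4 + d))
0*(13 + M(I(5))) = 0*(13 + 6*(-3/5)*(-4 - 3/5)) = 0*(13 + 6*(-3*⅕)*(-4 - 3*⅕)) = 0*(13 + 6*(-⅗)*(-4 - ⅗)) = 0*(13 + 6*(-⅗)*(-23/5)) = 0*(13 + 414/25) = 0*(739/25) = 0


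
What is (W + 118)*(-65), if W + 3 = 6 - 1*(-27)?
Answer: -9620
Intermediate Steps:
W = 30 (W = -3 + (6 - 1*(-27)) = -3 + (6 + 27) = -3 + 33 = 30)
(W + 118)*(-65) = (30 + 118)*(-65) = 148*(-65) = -9620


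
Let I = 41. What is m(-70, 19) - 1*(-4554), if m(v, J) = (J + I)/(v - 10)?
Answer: 18213/4 ≈ 4553.3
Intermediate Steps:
m(v, J) = (41 + J)/(-10 + v) (m(v, J) = (J + 41)/(v - 10) = (41 + J)/(-10 + v))
m(-70, 19) - 1*(-4554) = (41 + 19)/(-10 - 70) - 1*(-4554) = 60/(-80) + 4554 = -1/80*60 + 4554 = -3/4 + 4554 = 18213/4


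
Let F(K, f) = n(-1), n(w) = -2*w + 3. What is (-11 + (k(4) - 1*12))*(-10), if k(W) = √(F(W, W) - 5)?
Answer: 230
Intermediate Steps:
n(w) = 3 - 2*w
F(K, f) = 5 (F(K, f) = 3 - 2*(-1) = 3 + 2 = 5)
k(W) = 0 (k(W) = √(5 - 5) = √0 = 0)
(-11 + (k(4) - 1*12))*(-10) = (-11 + (0 - 1*12))*(-10) = (-11 + (0 - 12))*(-10) = (-11 - 12)*(-10) = -23*(-10) = 230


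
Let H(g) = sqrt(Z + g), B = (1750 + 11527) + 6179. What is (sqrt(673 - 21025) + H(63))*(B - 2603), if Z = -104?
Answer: 16853*I*(sqrt(41) + 8*sqrt(318)) ≈ 2.5122e+6*I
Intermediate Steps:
B = 19456 (B = 13277 + 6179 = 19456)
H(g) = sqrt(-104 + g)
(sqrt(673 - 21025) + H(63))*(B - 2603) = (sqrt(673 - 21025) + sqrt(-104 + 63))*(19456 - 2603) = (sqrt(-20352) + sqrt(-41))*16853 = (8*I*sqrt(318) + I*sqrt(41))*16853 = (I*sqrt(41) + 8*I*sqrt(318))*16853 = 16853*I*sqrt(41) + 134824*I*sqrt(318)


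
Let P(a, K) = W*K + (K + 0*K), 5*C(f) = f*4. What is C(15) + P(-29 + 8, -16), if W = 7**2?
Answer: -788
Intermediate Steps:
C(f) = 4*f/5 (C(f) = (f*4)/5 = (4*f)/5 = 4*f/5)
W = 49
P(a, K) = 50*K (P(a, K) = 49*K + (K + 0*K) = 49*K + (K + 0) = 49*K + K = 50*K)
C(15) + P(-29 + 8, -16) = (4/5)*15 + 50*(-16) = 12 - 800 = -788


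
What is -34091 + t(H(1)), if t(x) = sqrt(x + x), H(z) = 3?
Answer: -34091 + sqrt(6) ≈ -34089.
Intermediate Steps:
t(x) = sqrt(2)*sqrt(x) (t(x) = sqrt(2*x) = sqrt(2)*sqrt(x))
-34091 + t(H(1)) = -34091 + sqrt(2)*sqrt(3) = -34091 + sqrt(6)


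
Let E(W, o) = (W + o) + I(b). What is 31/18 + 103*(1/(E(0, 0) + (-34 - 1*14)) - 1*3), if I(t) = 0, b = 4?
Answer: -44557/144 ≈ -309.42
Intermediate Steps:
E(W, o) = W + o (E(W, o) = (W + o) + 0 = W + o)
31/18 + 103*(1/(E(0, 0) + (-34 - 1*14)) - 1*3) = 31/18 + 103*(1/((0 + 0) + (-34 - 1*14)) - 1*3) = 31*(1/18) + 103*(1/(0 + (-34 - 14)) - 3) = 31/18 + 103*(1/(0 - 48) - 3) = 31/18 + 103*(1/(-48) - 3) = 31/18 + 103*(-1/48 - 3) = 31/18 + 103*(-145/48) = 31/18 - 14935/48 = -44557/144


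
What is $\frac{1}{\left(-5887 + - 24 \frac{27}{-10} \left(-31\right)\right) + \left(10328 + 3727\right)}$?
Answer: $\frac{5}{30796} \approx 0.00016236$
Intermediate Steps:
$\frac{1}{\left(-5887 + - 24 \frac{27}{-10} \left(-31\right)\right) + \left(10328 + 3727\right)} = \frac{1}{\left(-5887 + - 24 \cdot 27 \left(- \frac{1}{10}\right) \left(-31\right)\right) + 14055} = \frac{1}{\left(-5887 + \left(-24\right) \left(- \frac{27}{10}\right) \left(-31\right)\right) + 14055} = \frac{1}{\left(-5887 + \frac{324}{5} \left(-31\right)\right) + 14055} = \frac{1}{\left(-5887 - \frac{10044}{5}\right) + 14055} = \frac{1}{- \frac{39479}{5} + 14055} = \frac{1}{\frac{30796}{5}} = \frac{5}{30796}$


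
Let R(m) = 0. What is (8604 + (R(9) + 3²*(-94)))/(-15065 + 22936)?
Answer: 7758/7871 ≈ 0.98564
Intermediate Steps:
(8604 + (R(9) + 3²*(-94)))/(-15065 + 22936) = (8604 + (0 + 3²*(-94)))/(-15065 + 22936) = (8604 + (0 + 9*(-94)))/7871 = (8604 + (0 - 846))*(1/7871) = (8604 - 846)*(1/7871) = 7758*(1/7871) = 7758/7871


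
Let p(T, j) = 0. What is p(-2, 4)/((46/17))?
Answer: 0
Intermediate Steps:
p(-2, 4)/((46/17)) = 0/(46/17) = (17/46)*0 = 0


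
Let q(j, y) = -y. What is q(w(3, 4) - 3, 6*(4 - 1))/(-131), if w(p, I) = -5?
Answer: 18/131 ≈ 0.13740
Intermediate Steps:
q(w(3, 4) - 3, 6*(4 - 1))/(-131) = -6*(4 - 1)/(-131) = -6*3*(-1/131) = -1*18*(-1/131) = -18*(-1/131) = 18/131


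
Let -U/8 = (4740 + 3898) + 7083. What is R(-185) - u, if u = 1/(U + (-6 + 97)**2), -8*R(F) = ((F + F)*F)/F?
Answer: 21735099/469948 ≈ 46.250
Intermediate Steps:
R(F) = -F/4 (R(F) = -(F + F)*F/(8*F) = -(2*F)*F/(8*F) = -2*F**2/(8*F) = -F/4)
U = -125768 (U = -8*((4740 + 3898) + 7083) = -8*(8638 + 7083) = -8*15721 = -125768)
u = -1/117487 (u = 1/(-125768 + (-6 + 97)**2) = 1/(-125768 + 91**2) = 1/(-125768 + 8281) = 1/(-117487) = -1/117487 ≈ -8.5116e-6)
R(-185) - u = -1/4*(-185) - 1*(-1/117487) = 185/4 + 1/117487 = 21735099/469948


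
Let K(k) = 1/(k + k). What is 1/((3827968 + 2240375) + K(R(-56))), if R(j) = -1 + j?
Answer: 114/691791101 ≈ 1.6479e-7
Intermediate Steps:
K(k) = 1/(2*k)
1/((3827968 + 2240375) + K(R(-56))) = 1/((3827968 + 2240375) + 1/(2*(-1 - 56))) = 1/(6068343 + (1/2)/(-57)) = 1/(6068343 + (1/2)*(-1/57)) = 1/(6068343 - 1/114) = 1/(691791101/114) = 114/691791101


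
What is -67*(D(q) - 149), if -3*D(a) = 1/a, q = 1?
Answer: 30016/3 ≈ 10005.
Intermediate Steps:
D(a) = -1/(3*a)
-67*(D(q) - 149) = -67*(-⅓/1 - 149) = -67*(-⅓*1 - 149) = -67*(-⅓ - 149) = -67*(-448/3) = 30016/3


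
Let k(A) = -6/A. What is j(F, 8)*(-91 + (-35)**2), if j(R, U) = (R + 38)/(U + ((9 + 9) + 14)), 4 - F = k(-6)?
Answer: 23247/20 ≈ 1162.3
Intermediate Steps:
F = 3 (F = 4 - (-6)/(-6) = 4 - (-6)*(-1)/6 = 4 - 1*1 = 4 - 1 = 3)
j(R, U) = (38 + R)/(32 + U) (j(R, U) = (38 + R)/(U + (18 + 14)) = (38 + R)/(U + 32) = (38 + R)/(32 + U))
j(F, 8)*(-91 + (-35)**2) = ((38 + 3)/(32 + 8))*(-91 + (-35)**2) = (41/40)*(-91 + 1225) = ((1/40)*41)*1134 = (41/40)*1134 = 23247/20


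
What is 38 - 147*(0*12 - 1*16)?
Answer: 2390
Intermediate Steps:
38 - 147*(0*12 - 1*16) = 38 - 147*(0 - 16) = 38 - 147*(-16) = 38 + 2352 = 2390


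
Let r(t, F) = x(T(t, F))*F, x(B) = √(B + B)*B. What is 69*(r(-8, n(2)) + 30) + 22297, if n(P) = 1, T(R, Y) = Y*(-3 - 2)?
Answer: 24367 - 345*I*√10 ≈ 24367.0 - 1091.0*I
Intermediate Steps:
T(R, Y) = -5*Y (T(R, Y) = Y*(-5) = -5*Y)
x(B) = √2*B^(3/2) (x(B) = √(2*B)*B = (√2*√B)*B = √2*B^(3/2))
r(t, F) = 5*F*√10*(-F)^(3/2) (r(t, F) = (√2*(-5*F)^(3/2))*F = (√2*(5*√5*(-F)^(3/2)))*F = (5*√10*(-F)^(3/2))*F = 5*F*√10*(-F)^(3/2))
69*(r(-8, n(2)) + 30) + 22297 = 69*(-5*√10*(-1*1)^(5/2) + 30) + 22297 = 69*(-5*√10*(-1)^(5/2) + 30) + 22297 = 69*(-5*√10*I + 30) + 22297 = 69*(-5*I*√10 + 30) + 22297 = 69*(30 - 5*I*√10) + 22297 = (2070 - 345*I*√10) + 22297 = 24367 - 345*I*√10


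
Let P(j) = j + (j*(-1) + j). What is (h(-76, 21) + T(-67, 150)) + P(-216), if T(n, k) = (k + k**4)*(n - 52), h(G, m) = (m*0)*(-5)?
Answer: -60243768066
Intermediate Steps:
h(G, m) = 0 (h(G, m) = 0*(-5) = 0)
T(n, k) = (-52 + n)*(k + k**4) (T(n, k) = (k + k**4)*(-52 + n) = (-52 + n)*(k + k**4))
P(j) = j (P(j) = j + (-j + j) = j + 0 = j)
(h(-76, 21) + T(-67, 150)) + P(-216) = (0 + 150*(-52 - 67 - 52*150**3 - 67*150**3)) - 216 = (0 + 150*(-52 - 67 - 52*3375000 - 67*3375000)) - 216 = (0 + 150*(-52 - 67 - 175500000 - 226125000)) - 216 = (0 + 150*(-401625119)) - 216 = (0 - 60243767850) - 216 = -60243767850 - 216 = -60243768066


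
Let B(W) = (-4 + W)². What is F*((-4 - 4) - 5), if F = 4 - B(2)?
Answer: 0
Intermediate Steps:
F = 0 (F = 4 - (-4 + 2)² = 4 - 1*(-2)² = 4 - 1*4 = 4 - 4 = 0)
F*((-4 - 4) - 5) = 0*((-4 - 4) - 5) = 0*(-8 - 5) = 0*(-13) = 0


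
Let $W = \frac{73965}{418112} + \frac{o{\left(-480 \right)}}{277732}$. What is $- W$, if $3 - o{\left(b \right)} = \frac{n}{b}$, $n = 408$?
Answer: $- \frac{3668581627}{20736264640} \approx -0.17692$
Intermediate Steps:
$o{\left(b \right)} = 3 - \frac{408}{b}$
$W = \frac{3668581627}{20736264640}$ ($W = \frac{73965}{418112} + \frac{3 - \frac{408}{-480}}{277732} = 73965 \cdot \frac{1}{418112} + \left(3 - - \frac{17}{20}\right) \frac{1}{277732} = \frac{73965}{418112} + \left(3 + \frac{17}{20}\right) \frac{1}{277732} = \frac{73965}{418112} + \frac{77}{20} \cdot \frac{1}{277732} = \frac{73965}{418112} + \frac{11}{793520} = \frac{3668581627}{20736264640} \approx 0.17692$)
$- W = \left(-1\right) \frac{3668581627}{20736264640} = - \frac{3668581627}{20736264640}$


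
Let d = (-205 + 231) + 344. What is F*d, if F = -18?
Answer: -6660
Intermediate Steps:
d = 370 (d = 26 + 344 = 370)
F*d = -18*370 = -6660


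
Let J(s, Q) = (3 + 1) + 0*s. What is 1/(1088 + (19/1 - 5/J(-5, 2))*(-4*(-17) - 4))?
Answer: 1/2224 ≈ 0.00044964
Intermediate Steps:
J(s, Q) = 4 (J(s, Q) = 4 + 0 = 4)
1/(1088 + (19/1 - 5/J(-5, 2))*(-4*(-17) - 4)) = 1/(1088 + (19/1 - 5/4)*(-4*(-17) - 4)) = 1/(1088 + (19*1 - 5*1/4)*(68 - 4)) = 1/(1088 + (19 - 5/4)*64) = 1/(1088 + (71/4)*64) = 1/(1088 + 1136) = 1/2224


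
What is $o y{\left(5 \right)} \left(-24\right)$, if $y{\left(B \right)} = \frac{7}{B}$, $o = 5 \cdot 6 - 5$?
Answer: $-840$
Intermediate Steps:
$o = 25$ ($o = 30 - 5 = 25$)
$o y{\left(5 \right)} \left(-24\right) = 25 \cdot \frac{7}{5} \left(-24\right) = 35 \left(-24\right) = -840$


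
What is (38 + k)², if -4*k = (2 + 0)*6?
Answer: 1225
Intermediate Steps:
k = -3 (k = -(2 + 0)*6/4 = -6/2 = -¼*12 = -3)
(38 + k)² = (38 - 3)² = 35² = 1225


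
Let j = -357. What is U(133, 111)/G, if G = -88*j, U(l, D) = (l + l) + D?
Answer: 377/31416 ≈ 0.012000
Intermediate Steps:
U(l, D) = D + 2*l (U(l, D) = 2*l + D = D + 2*l)
G = 31416 (G = -88*(-357) = 31416)
U(133, 111)/G = (111 + 2*133)/31416 = (111 + 266)*(1/31416) = 377*(1/31416) = 377/31416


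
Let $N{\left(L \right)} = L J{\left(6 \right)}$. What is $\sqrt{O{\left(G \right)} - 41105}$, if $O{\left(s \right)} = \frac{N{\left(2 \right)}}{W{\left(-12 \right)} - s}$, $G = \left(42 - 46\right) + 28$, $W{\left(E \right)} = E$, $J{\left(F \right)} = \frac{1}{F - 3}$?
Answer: $\frac{i \sqrt{13318026}}{18} \approx 202.74 i$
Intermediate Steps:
$J{\left(F \right)} = \frac{1}{-3 + F}$
$N{\left(L \right)} = \frac{L}{3}$ ($N{\left(L \right)} = \frac{L}{-3 + 6} = \frac{L}{3}$)
$G = 24$ ($G = -4 + 28 = 24$)
$O{\left(s \right)} = \frac{2}{3 \left(-12 - s\right)}$ ($O{\left(s \right)} = \frac{\frac{1}{3} \cdot 2}{-12 - s} = \frac{2}{3 \left(-12 - s\right)}$)
$\sqrt{O{\left(G \right)} - 41105} = \sqrt{- \frac{2}{36 + 3 \cdot 24} - 41105} = \sqrt{- \frac{2}{36 + 72} - 41105} = \sqrt{- \frac{2}{108} - 41105} = \sqrt{\left(-2\right) \frac{1}{108} - 41105} = \sqrt{- \frac{1}{54} - 41105} = \sqrt{- \frac{2219671}{54}} = \frac{i \sqrt{13318026}}{18}$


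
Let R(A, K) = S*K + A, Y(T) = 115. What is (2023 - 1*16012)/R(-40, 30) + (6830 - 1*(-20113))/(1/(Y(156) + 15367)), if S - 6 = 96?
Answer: 1259737194531/3020 ≈ 4.1713e+8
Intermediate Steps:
S = 102 (S = 6 + 96 = 102)
R(A, K) = A + 102*K (R(A, K) = 102*K + A = A + 102*K)
(2023 - 1*16012)/R(-40, 30) + (6830 - 1*(-20113))/(1/(Y(156) + 15367)) = (2023 - 1*16012)/(-40 + 102*30) + (6830 - 1*(-20113))/(1/(115 + 15367)) = (2023 - 16012)/(-40 + 3060) + (6830 + 20113)/(1/15482) = -13989/3020 + 26943/(1/15482) = -13989*1/3020 + 26943*15482 = -13989/3020 + 417131526 = 1259737194531/3020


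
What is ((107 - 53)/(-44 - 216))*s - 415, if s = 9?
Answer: -54193/130 ≈ -416.87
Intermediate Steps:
((107 - 53)/(-44 - 216))*s - 415 = ((107 - 53)/(-44 - 216))*9 - 415 = (54/(-260))*9 - 415 = (54*(-1/260))*9 - 415 = -27/130*9 - 415 = -243/130 - 415 = -54193/130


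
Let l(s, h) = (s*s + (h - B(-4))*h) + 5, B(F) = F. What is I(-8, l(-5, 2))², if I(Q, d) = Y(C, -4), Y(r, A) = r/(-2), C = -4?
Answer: 4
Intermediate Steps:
l(s, h) = 5 + s² + h*(4 + h) (l(s, h) = (s*s + (h - 1*(-4))*h) + 5 = (s² + (h + 4)*h) + 5 = (s² + (4 + h)*h) + 5 = (s² + h*(4 + h)) + 5 = 5 + s² + h*(4 + h))
Y(r, A) = -r/2 (Y(r, A) = r*(-½) = -r/2)
I(Q, d) = 2 (I(Q, d) = -½*(-4) = 2)
I(-8, l(-5, 2))² = 2² = 4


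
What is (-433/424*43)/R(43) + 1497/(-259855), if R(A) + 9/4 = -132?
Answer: 4753028011/14791466310 ≈ 0.32134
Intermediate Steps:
R(A) = -537/4 (R(A) = -9/4 - 132 = -537/4)
(-433/424*43)/R(43) + 1497/(-259855) = (-433/424*43)/(-537/4) + 1497/(-259855) = (-433*1/424*43)*(-4/537) + 1497*(-1/259855) = -433/424*43*(-4/537) - 1497/259855 = -18619/424*(-4/537) - 1497/259855 = 18619/56922 - 1497/259855 = 4753028011/14791466310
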